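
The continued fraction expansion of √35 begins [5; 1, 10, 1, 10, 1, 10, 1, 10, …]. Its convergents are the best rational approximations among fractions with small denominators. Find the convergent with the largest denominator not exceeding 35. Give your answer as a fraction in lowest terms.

List convergents until the denominator exceeds the bound:
a_0 = 5: 5/1  (≤ bound)
a_1 = 1: 6/1  (≤ bound)
a_2 = 10: 65/11  (≤ bound)
a_3 = 1: 71/12  (≤ bound)
a_4 = 10: 775/131  (> 35, stop)

71/12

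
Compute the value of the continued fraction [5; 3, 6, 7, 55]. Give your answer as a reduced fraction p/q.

39866/7499

Starting at the tail and folding back:
Start with 55.
7 + 1/(55/1) = 7 + 1/55 = 386/55
6 + 1/(386/55) = 6 + 55/386 = 2371/386
3 + 1/(2371/386) = 3 + 386/2371 = 7499/2371
5 + 1/(7499/2371) = 5 + 2371/7499 = 39866/7499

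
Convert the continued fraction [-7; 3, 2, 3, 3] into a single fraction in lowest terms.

Use the convergent recurrence hₖ = aₖ·hₖ₋₁ + hₖ₋₂ (and likewise for the denominators kₖ):
a_0 = -7: -7/1
a_1 = 3: -20/3
a_2 = 2: -47/7
a_3 = 3: -161/24
a_4 = 3: -530/79

-530/79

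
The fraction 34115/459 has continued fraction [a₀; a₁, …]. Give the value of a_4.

2

⌊34115/459⌋ = 74, remainder 149
⌊459/149⌋ = 3, remainder 12
⌊149/12⌋ = 12, remainder 5
⌊12/5⌋ = 2, remainder 2
⌊5/2⌋ = 2, remainder 1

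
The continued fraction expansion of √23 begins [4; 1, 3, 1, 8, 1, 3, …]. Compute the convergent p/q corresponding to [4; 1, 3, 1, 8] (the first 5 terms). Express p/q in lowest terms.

211/44

Start with 8.
1 + 1/(8/1) = 1 + 1/8 = 9/8
3 + 1/(9/8) = 3 + 8/9 = 35/9
1 + 1/(35/9) = 1 + 9/35 = 44/35
4 + 1/(44/35) = 4 + 35/44 = 211/44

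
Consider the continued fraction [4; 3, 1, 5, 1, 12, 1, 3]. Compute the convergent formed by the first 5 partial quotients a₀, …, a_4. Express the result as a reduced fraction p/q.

115/27

Start with 1.
5 + 1/(1/1) = 5 + 1/1 = 6/1
1 + 1/(6/1) = 1 + 1/6 = 7/6
3 + 1/(7/6) = 3 + 6/7 = 27/7
4 + 1/(27/7) = 4 + 7/27 = 115/27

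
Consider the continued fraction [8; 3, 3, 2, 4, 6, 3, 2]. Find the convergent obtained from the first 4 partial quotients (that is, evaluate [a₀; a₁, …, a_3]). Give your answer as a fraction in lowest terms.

191/23

Work from the innermost term outward:
Start with 2.
3 + 1/(2/1) = 3 + 1/2 = 7/2
3 + 1/(7/2) = 3 + 2/7 = 23/7
8 + 1/(23/7) = 8 + 7/23 = 191/23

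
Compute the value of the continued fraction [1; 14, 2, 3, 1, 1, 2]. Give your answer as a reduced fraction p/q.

633/592

Start with 2.
1 + 1/(2/1) = 1 + 1/2 = 3/2
1 + 1/(3/2) = 1 + 2/3 = 5/3
3 + 1/(5/3) = 3 + 3/5 = 18/5
2 + 1/(18/5) = 2 + 5/18 = 41/18
14 + 1/(41/18) = 14 + 18/41 = 592/41
1 + 1/(592/41) = 1 + 41/592 = 633/592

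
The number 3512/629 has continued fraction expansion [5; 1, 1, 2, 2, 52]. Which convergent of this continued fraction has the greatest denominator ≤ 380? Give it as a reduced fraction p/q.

a_0 = 5: 5/1  (≤ bound)
a_1 = 1: 6/1  (≤ bound)
a_2 = 1: 11/2  (≤ bound)
a_3 = 2: 28/5  (≤ bound)
a_4 = 2: 67/12  (≤ bound)
a_5 = 52: 3512/629  (> 380, stop)

67/12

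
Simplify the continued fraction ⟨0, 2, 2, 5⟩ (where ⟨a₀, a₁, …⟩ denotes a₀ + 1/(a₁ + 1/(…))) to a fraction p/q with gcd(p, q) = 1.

11/27

Use the convergent recurrence hₖ = aₖ·hₖ₋₁ + hₖ₋₂ (and likewise for the denominators kₖ):
a_0 = 0: 0/1
a_1 = 2: 1/2
a_2 = 2: 2/5
a_3 = 5: 11/27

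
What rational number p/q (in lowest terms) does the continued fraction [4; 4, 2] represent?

38/9

Start with 2.
4 + 1/(2/1) = 4 + 1/2 = 9/2
4 + 1/(9/2) = 4 + 2/9 = 38/9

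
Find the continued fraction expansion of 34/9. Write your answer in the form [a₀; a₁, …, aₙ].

[3; 1, 3, 2]

34 = 3·9 + 7, so a_0 = 3
9 = 1·7 + 2, so a_1 = 1
7 = 3·2 + 1, so a_2 = 3
2 = 2·1 + 0, so a_3 = 2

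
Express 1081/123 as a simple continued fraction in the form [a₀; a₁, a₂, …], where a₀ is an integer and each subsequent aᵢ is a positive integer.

[8; 1, 3, 1, 2, 1, 2, 2]

1081 ÷ 123 → quotient 8, remainder 97
123 ÷ 97 → quotient 1, remainder 26
97 ÷ 26 → quotient 3, remainder 19
26 ÷ 19 → quotient 1, remainder 7
19 ÷ 7 → quotient 2, remainder 5
7 ÷ 5 → quotient 1, remainder 2
5 ÷ 2 → quotient 2, remainder 1
2 ÷ 1 → quotient 2, remainder 0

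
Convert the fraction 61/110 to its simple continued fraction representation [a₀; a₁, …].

[0; 1, 1, 4, 12]

⌊61/110⌋ = 0, remainder 61
⌊110/61⌋ = 1, remainder 49
⌊61/49⌋ = 1, remainder 12
⌊49/12⌋ = 4, remainder 1
⌊12/1⌋ = 12, remainder 0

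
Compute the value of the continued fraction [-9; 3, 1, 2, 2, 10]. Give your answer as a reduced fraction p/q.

a_0 = -9: -9/1
a_1 = 3: -26/3
a_2 = 1: -35/4
a_3 = 2: -96/11
a_4 = 2: -227/26
a_5 = 10: -2366/271

-2366/271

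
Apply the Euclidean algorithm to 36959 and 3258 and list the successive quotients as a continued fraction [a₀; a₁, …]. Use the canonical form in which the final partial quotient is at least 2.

[11; 2, 1, 9, 1, 2, 11, 3]

36959 = 11·3258 + 1121, so a_0 = 11
3258 = 2·1121 + 1016, so a_1 = 2
1121 = 1·1016 + 105, so a_2 = 1
1016 = 9·105 + 71, so a_3 = 9
105 = 1·71 + 34, so a_4 = 1
71 = 2·34 + 3, so a_5 = 2
34 = 11·3 + 1, so a_6 = 11
3 = 3·1 + 0, so a_7 = 3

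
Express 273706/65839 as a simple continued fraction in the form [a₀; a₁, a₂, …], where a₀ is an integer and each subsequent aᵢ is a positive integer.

273706 = 4·65839 + 10350, so a_0 = 4
65839 = 6·10350 + 3739, so a_1 = 6
10350 = 2·3739 + 2872, so a_2 = 2
3739 = 1·2872 + 867, so a_3 = 1
2872 = 3·867 + 271, so a_4 = 3
867 = 3·271 + 54, so a_5 = 3
271 = 5·54 + 1, so a_6 = 5
54 = 54·1 + 0, so a_7 = 54

[4; 6, 2, 1, 3, 3, 5, 54]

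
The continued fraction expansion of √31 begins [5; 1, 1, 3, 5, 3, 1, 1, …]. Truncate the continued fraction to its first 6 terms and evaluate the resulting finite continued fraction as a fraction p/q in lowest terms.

Collapse the nested fraction from the inside out:
Start with 3.
5 + 1/(3/1) = 5 + 1/3 = 16/3
3 + 1/(16/3) = 3 + 3/16 = 51/16
1 + 1/(51/16) = 1 + 16/51 = 67/51
1 + 1/(67/51) = 1 + 51/67 = 118/67
5 + 1/(118/67) = 5 + 67/118 = 657/118

657/118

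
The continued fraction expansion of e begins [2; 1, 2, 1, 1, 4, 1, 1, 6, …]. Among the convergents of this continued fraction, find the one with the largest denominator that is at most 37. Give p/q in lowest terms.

87/32

a_0 = 2: 2/1  (≤ bound)
a_1 = 1: 3/1  (≤ bound)
a_2 = 2: 8/3  (≤ bound)
a_3 = 1: 11/4  (≤ bound)
a_4 = 1: 19/7  (≤ bound)
a_5 = 4: 87/32  (≤ bound)
a_6 = 1: 106/39  (> 37, stop)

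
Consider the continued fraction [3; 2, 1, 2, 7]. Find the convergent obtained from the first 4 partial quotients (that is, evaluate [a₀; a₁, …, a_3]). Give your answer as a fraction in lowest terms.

Work from the innermost term outward:
Start with 2.
1 + 1/(2/1) = 1 + 1/2 = 3/2
2 + 1/(3/2) = 2 + 2/3 = 8/3
3 + 1/(8/3) = 3 + 3/8 = 27/8

27/8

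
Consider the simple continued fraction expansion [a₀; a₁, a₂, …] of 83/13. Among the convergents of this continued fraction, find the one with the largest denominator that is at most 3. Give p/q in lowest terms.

19/3

List convergents until the denominator exceeds the bound:
a_0 = 6: 6/1  (≤ bound)
a_1 = 2: 13/2  (≤ bound)
a_2 = 1: 19/3  (≤ bound)
a_3 = 1: 32/5  (> 3, stop)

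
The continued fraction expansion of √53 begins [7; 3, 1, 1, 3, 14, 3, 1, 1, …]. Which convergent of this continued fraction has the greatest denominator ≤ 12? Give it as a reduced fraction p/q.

51/7

List convergents until the denominator exceeds the bound:
a_0 = 7: 7/1  (≤ bound)
a_1 = 3: 22/3  (≤ bound)
a_2 = 1: 29/4  (≤ bound)
a_3 = 1: 51/7  (≤ bound)
a_4 = 3: 182/25  (> 12, stop)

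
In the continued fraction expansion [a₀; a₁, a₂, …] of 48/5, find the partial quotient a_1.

48 ÷ 5 → quotient 9, remainder 3
5 ÷ 3 → quotient 1, remainder 2

1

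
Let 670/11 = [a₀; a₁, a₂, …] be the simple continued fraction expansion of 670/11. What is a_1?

1

Run the Euclidean algorithm, recording each quotient:
⌊670/11⌋ = 60, remainder 10
⌊11/10⌋ = 1, remainder 1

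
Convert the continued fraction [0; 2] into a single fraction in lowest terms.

1/2

Work from the innermost term outward:
Start with 2.
0 + 1/(2/1) = 0 + 1/2 = 1/2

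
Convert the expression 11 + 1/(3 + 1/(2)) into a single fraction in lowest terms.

a_0 = 11: 11/1
a_1 = 3: 34/3
a_2 = 2: 79/7

79/7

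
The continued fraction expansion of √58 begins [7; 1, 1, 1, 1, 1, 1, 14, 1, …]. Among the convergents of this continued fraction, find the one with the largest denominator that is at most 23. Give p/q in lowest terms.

a_0 = 7: 7/1  (≤ bound)
a_1 = 1: 8/1  (≤ bound)
a_2 = 1: 15/2  (≤ bound)
a_3 = 1: 23/3  (≤ bound)
a_4 = 1: 38/5  (≤ bound)
a_5 = 1: 61/8  (≤ bound)
a_6 = 1: 99/13  (≤ bound)
a_7 = 14: 1447/190  (> 23, stop)

99/13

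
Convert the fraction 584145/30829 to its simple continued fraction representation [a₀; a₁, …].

⌊584145/30829⌋ = 18, remainder 29223
⌊30829/29223⌋ = 1, remainder 1606
⌊29223/1606⌋ = 18, remainder 315
⌊1606/315⌋ = 5, remainder 31
⌊315/31⌋ = 10, remainder 5
⌊31/5⌋ = 6, remainder 1
⌊5/1⌋ = 5, remainder 0

[18; 1, 18, 5, 10, 6, 5]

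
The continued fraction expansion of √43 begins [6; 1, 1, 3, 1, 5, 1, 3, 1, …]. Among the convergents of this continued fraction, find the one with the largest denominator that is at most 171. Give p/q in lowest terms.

a_0 = 6: 6/1  (≤ bound)
a_1 = 1: 7/1  (≤ bound)
a_2 = 1: 13/2  (≤ bound)
a_3 = 3: 46/7  (≤ bound)
a_4 = 1: 59/9  (≤ bound)
a_5 = 5: 341/52  (≤ bound)
a_6 = 1: 400/61  (≤ bound)
a_7 = 3: 1541/235  (> 171, stop)

400/61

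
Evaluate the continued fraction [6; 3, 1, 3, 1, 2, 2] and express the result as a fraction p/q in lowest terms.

783/125

a_0 = 6: 6/1
a_1 = 3: 19/3
a_2 = 1: 25/4
a_3 = 3: 94/15
a_4 = 1: 119/19
a_5 = 2: 332/53
a_6 = 2: 783/125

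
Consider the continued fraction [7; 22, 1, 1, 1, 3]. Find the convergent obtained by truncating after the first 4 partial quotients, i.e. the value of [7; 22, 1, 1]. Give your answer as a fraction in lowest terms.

317/45

Collapse the nested fraction from the inside out:
Start with 1.
1 + 1/(1/1) = 1 + 1/1 = 2/1
22 + 1/(2/1) = 22 + 1/2 = 45/2
7 + 1/(45/2) = 7 + 2/45 = 317/45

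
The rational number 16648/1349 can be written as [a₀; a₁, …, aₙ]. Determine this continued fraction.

[12; 2, 1, 13, 1, 5, 5]

Run the Euclidean algorithm, recording each quotient:
16648 = 12·1349 + 460, so a_0 = 12
1349 = 2·460 + 429, so a_1 = 2
460 = 1·429 + 31, so a_2 = 1
429 = 13·31 + 26, so a_3 = 13
31 = 1·26 + 5, so a_4 = 1
26 = 5·5 + 1, so a_5 = 5
5 = 5·1 + 0, so a_6 = 5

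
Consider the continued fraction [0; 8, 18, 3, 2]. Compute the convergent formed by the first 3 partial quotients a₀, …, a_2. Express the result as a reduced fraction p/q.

18/145

a_0 = 0: 0/1
a_1 = 8: 1/8
a_2 = 18: 18/145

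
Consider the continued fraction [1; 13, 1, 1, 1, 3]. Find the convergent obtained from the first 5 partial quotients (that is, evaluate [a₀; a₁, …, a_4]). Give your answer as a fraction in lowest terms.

44/41

Start with 1.
1 + 1/(1/1) = 1 + 1/1 = 2/1
1 + 1/(2/1) = 1 + 1/2 = 3/2
13 + 1/(3/2) = 13 + 2/3 = 41/3
1 + 1/(41/3) = 1 + 3/41 = 44/41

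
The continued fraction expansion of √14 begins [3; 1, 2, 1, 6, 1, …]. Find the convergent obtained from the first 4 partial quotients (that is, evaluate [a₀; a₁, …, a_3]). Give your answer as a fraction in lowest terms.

15/4

Start with 1.
2 + 1/(1/1) = 2 + 1/1 = 3/1
1 + 1/(3/1) = 1 + 1/3 = 4/3
3 + 1/(4/3) = 3 + 3/4 = 15/4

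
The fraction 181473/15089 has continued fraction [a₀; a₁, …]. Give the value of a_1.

37

Repeatedly divide and take the remainder:
⌊181473/15089⌋ = 12, remainder 405
⌊15089/405⌋ = 37, remainder 104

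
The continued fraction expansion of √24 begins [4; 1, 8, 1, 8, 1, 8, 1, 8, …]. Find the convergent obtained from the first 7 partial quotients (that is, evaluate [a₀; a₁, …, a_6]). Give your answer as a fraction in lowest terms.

4316/881

Start with 8.
1 + 1/(8/1) = 1 + 1/8 = 9/8
8 + 1/(9/8) = 8 + 8/9 = 80/9
1 + 1/(80/9) = 1 + 9/80 = 89/80
8 + 1/(89/80) = 8 + 80/89 = 792/89
1 + 1/(792/89) = 1 + 89/792 = 881/792
4 + 1/(881/792) = 4 + 792/881 = 4316/881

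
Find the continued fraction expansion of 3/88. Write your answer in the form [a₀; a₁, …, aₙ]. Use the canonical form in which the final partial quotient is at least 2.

Repeatedly divide and take the remainder:
⌊3/88⌋ = 0, remainder 3
⌊88/3⌋ = 29, remainder 1
⌊3/1⌋ = 3, remainder 0

[0; 29, 3]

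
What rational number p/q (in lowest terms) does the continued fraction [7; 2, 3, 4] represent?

Use the convergent recurrence hₖ = aₖ·hₖ₋₁ + hₖ₋₂ (and likewise for the denominators kₖ):
a_0 = 7: 7/1
a_1 = 2: 15/2
a_2 = 3: 52/7
a_3 = 4: 223/30

223/30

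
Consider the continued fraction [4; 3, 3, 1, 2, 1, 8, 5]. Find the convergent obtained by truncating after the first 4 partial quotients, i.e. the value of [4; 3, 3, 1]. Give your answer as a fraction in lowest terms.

56/13

Collapse the nested fraction from the inside out:
Start with 1.
3 + 1/(1/1) = 3 + 1/1 = 4/1
3 + 1/(4/1) = 3 + 1/4 = 13/4
4 + 1/(13/4) = 4 + 4/13 = 56/13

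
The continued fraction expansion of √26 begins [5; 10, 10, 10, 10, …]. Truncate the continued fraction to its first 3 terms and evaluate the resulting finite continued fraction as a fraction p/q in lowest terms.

Use the convergent recurrence hₖ = aₖ·hₖ₋₁ + hₖ₋₂ (and likewise for the denominators kₖ):
a_0 = 5: 5/1
a_1 = 10: 51/10
a_2 = 10: 515/101

515/101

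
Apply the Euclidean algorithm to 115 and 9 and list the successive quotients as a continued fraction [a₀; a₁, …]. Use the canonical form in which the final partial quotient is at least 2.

Apply division with remainder until the remainder is 0:
115 = 12·9 + 7, so a_0 = 12
9 = 1·7 + 2, so a_1 = 1
7 = 3·2 + 1, so a_2 = 3
2 = 2·1 + 0, so a_3 = 2

[12; 1, 3, 2]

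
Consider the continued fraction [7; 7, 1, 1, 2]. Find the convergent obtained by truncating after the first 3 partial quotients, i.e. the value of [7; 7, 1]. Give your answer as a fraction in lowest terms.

a_0 = 7: 7/1
a_1 = 7: 50/7
a_2 = 1: 57/8

57/8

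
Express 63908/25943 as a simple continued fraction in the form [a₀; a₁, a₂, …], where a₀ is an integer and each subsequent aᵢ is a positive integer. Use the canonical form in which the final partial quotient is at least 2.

[2; 2, 6, 3, 41, 1, 6, 2]

Run the Euclidean algorithm, recording each quotient:
63908 ÷ 25943 → quotient 2, remainder 12022
25943 ÷ 12022 → quotient 2, remainder 1899
12022 ÷ 1899 → quotient 6, remainder 628
1899 ÷ 628 → quotient 3, remainder 15
628 ÷ 15 → quotient 41, remainder 13
15 ÷ 13 → quotient 1, remainder 2
13 ÷ 2 → quotient 6, remainder 1
2 ÷ 1 → quotient 2, remainder 0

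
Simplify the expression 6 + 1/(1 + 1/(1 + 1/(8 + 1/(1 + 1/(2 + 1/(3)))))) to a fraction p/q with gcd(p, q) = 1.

1201/184

Compute successive convergents:
a_0 = 6: 6/1
a_1 = 1: 7/1
a_2 = 1: 13/2
a_3 = 8: 111/17
a_4 = 1: 124/19
a_5 = 2: 359/55
a_6 = 3: 1201/184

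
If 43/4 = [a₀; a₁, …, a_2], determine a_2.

⌊43/4⌋ = 10, remainder 3
⌊4/3⌋ = 1, remainder 1
⌊3/1⌋ = 3, remainder 0

3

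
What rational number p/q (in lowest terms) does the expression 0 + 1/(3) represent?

a_0 = 0: 0/1
a_1 = 3: 1/3

1/3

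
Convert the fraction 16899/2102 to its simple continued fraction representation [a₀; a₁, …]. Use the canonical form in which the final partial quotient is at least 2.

[8; 25, 3, 13, 2]

Apply division with remainder until the remainder is 0:
16899 ÷ 2102 → quotient 8, remainder 83
2102 ÷ 83 → quotient 25, remainder 27
83 ÷ 27 → quotient 3, remainder 2
27 ÷ 2 → quotient 13, remainder 1
2 ÷ 1 → quotient 2, remainder 0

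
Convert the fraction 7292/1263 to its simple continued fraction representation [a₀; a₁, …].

⌊7292/1263⌋ = 5, remainder 977
⌊1263/977⌋ = 1, remainder 286
⌊977/286⌋ = 3, remainder 119
⌊286/119⌋ = 2, remainder 48
⌊119/48⌋ = 2, remainder 23
⌊48/23⌋ = 2, remainder 2
⌊23/2⌋ = 11, remainder 1
⌊2/1⌋ = 2, remainder 0

[5; 1, 3, 2, 2, 2, 11, 2]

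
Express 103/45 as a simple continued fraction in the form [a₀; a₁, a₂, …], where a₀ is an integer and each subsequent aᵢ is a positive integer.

[2; 3, 2, 6]

⌊103/45⌋ = 2, remainder 13
⌊45/13⌋ = 3, remainder 6
⌊13/6⌋ = 2, remainder 1
⌊6/1⌋ = 6, remainder 0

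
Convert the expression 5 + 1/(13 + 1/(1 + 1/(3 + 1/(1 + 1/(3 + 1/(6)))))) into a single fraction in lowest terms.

Build up convergents one term at a time:
a_0 = 5: 5/1
a_1 = 13: 66/13
a_2 = 1: 71/14
a_3 = 3: 279/55
a_4 = 1: 350/69
a_5 = 3: 1329/262
a_6 = 6: 8324/1641

8324/1641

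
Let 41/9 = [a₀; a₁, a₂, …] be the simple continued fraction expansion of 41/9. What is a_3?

4

Run the Euclidean algorithm, recording each quotient:
⌊41/9⌋ = 4, remainder 5
⌊9/5⌋ = 1, remainder 4
⌊5/4⌋ = 1, remainder 1
⌊4/1⌋ = 4, remainder 0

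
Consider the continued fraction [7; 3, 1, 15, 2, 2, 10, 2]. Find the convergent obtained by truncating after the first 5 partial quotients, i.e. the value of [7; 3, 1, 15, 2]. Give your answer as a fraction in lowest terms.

943/130

a_0 = 7: 7/1
a_1 = 3: 22/3
a_2 = 1: 29/4
a_3 = 15: 457/63
a_4 = 2: 943/130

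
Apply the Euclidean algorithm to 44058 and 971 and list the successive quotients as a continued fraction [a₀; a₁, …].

Run the Euclidean algorithm, recording each quotient:
44058 ÷ 971 → quotient 45, remainder 363
971 ÷ 363 → quotient 2, remainder 245
363 ÷ 245 → quotient 1, remainder 118
245 ÷ 118 → quotient 2, remainder 9
118 ÷ 9 → quotient 13, remainder 1
9 ÷ 1 → quotient 9, remainder 0

[45; 2, 1, 2, 13, 9]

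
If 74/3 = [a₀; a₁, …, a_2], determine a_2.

2

⌊74/3⌋ = 24, remainder 2
⌊3/2⌋ = 1, remainder 1
⌊2/1⌋ = 2, remainder 0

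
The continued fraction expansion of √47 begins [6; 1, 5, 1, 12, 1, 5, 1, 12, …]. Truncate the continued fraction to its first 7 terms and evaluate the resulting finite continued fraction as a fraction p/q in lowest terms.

Start with 5.
1 + 1/(5/1) = 1 + 1/5 = 6/5
12 + 1/(6/5) = 12 + 5/6 = 77/6
1 + 1/(77/6) = 1 + 6/77 = 83/77
5 + 1/(83/77) = 5 + 77/83 = 492/83
1 + 1/(492/83) = 1 + 83/492 = 575/492
6 + 1/(575/492) = 6 + 492/575 = 3942/575

3942/575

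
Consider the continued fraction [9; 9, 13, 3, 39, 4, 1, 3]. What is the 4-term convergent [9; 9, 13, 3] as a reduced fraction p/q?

Start with 3.
13 + 1/(3/1) = 13 + 1/3 = 40/3
9 + 1/(40/3) = 9 + 3/40 = 363/40
9 + 1/(363/40) = 9 + 40/363 = 3307/363

3307/363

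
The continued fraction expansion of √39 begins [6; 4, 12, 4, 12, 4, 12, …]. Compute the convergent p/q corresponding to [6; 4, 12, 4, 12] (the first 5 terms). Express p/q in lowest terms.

15294/2449

Use the convergent recurrence hₖ = aₖ·hₖ₋₁ + hₖ₋₂ (and likewise for the denominators kₖ):
a_0 = 6: 6/1
a_1 = 4: 25/4
a_2 = 12: 306/49
a_3 = 4: 1249/200
a_4 = 12: 15294/2449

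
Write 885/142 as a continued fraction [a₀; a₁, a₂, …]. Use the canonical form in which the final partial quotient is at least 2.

885 ÷ 142 → quotient 6, remainder 33
142 ÷ 33 → quotient 4, remainder 10
33 ÷ 10 → quotient 3, remainder 3
10 ÷ 3 → quotient 3, remainder 1
3 ÷ 1 → quotient 3, remainder 0

[6; 4, 3, 3, 3]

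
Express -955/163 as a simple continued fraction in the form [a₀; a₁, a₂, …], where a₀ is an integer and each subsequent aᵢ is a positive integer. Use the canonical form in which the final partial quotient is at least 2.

[-6; 7, 11, 2]

Repeatedly divide and take the remainder:
⌊-955/163⌋ = -6, remainder 23
⌊163/23⌋ = 7, remainder 2
⌊23/2⌋ = 11, remainder 1
⌊2/1⌋ = 2, remainder 0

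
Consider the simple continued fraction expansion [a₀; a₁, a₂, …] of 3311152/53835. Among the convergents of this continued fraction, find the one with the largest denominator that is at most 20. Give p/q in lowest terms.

a_0 = 61: 61/1  (≤ bound)
a_1 = 1: 62/1  (≤ bound)
a_2 = 1: 123/2  (≤ bound)
a_3 = 44: 5474/89  (> 20, stop)

123/2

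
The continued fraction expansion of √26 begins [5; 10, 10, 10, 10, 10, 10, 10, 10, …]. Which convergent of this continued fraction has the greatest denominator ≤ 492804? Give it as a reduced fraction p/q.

530451/104030

a_0 = 5: 5/1  (≤ bound)
a_1 = 10: 51/10  (≤ bound)
a_2 = 10: 515/101  (≤ bound)
a_3 = 10: 5201/1020  (≤ bound)
a_4 = 10: 52525/10301  (≤ bound)
a_5 = 10: 530451/104030  (≤ bound)
a_6 = 10: 5357035/1050601  (> 492804, stop)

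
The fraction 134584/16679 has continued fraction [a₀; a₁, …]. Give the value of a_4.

50

⌊134584/16679⌋ = 8, remainder 1152
⌊16679/1152⌋ = 14, remainder 551
⌊1152/551⌋ = 2, remainder 50
⌊551/50⌋ = 11, remainder 1
⌊50/1⌋ = 50, remainder 0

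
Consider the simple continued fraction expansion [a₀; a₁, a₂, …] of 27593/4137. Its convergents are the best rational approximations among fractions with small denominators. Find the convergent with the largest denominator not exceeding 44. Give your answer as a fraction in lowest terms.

List convergents until the denominator exceeds the bound:
a_0 = 6: 6/1  (≤ bound)
a_1 = 1: 7/1  (≤ bound)
a_2 = 2: 20/3  (≤ bound)
a_3 = 35: 707/106  (> 44, stop)

20/3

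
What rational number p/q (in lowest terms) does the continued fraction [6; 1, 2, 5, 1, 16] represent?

Start with 16.
1 + 1/(16/1) = 1 + 1/16 = 17/16
5 + 1/(17/16) = 5 + 16/17 = 101/17
2 + 1/(101/17) = 2 + 17/101 = 219/101
1 + 1/(219/101) = 1 + 101/219 = 320/219
6 + 1/(320/219) = 6 + 219/320 = 2139/320

2139/320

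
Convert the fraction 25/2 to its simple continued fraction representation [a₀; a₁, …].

25 ÷ 2 → quotient 12, remainder 1
2 ÷ 1 → quotient 2, remainder 0

[12; 2]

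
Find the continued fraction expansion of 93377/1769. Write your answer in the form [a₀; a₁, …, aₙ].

Run the Euclidean algorithm, recording each quotient:
93377 ÷ 1769 → quotient 52, remainder 1389
1769 ÷ 1389 → quotient 1, remainder 380
1389 ÷ 380 → quotient 3, remainder 249
380 ÷ 249 → quotient 1, remainder 131
249 ÷ 131 → quotient 1, remainder 118
131 ÷ 118 → quotient 1, remainder 13
118 ÷ 13 → quotient 9, remainder 1
13 ÷ 1 → quotient 13, remainder 0

[52; 1, 3, 1, 1, 1, 9, 13]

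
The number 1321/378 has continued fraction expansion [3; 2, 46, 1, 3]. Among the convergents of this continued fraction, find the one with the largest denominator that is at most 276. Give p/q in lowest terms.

332/95

a_0 = 3: 3/1  (≤ bound)
a_1 = 2: 7/2  (≤ bound)
a_2 = 46: 325/93  (≤ bound)
a_3 = 1: 332/95  (≤ bound)
a_4 = 3: 1321/378  (> 276, stop)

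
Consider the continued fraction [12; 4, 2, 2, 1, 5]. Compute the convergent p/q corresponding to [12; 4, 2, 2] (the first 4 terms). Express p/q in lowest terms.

269/22

a_0 = 12: 12/1
a_1 = 4: 49/4
a_2 = 2: 110/9
a_3 = 2: 269/22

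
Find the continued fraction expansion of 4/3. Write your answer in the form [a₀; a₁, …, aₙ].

[1; 3]

4 = 1·3 + 1, so a_0 = 1
3 = 3·1 + 0, so a_1 = 3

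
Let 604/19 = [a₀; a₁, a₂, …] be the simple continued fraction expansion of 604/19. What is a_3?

1

604 = 31·19 + 15, so a_0 = 31
19 = 1·15 + 4, so a_1 = 1
15 = 3·4 + 3, so a_2 = 3
4 = 1·3 + 1, so a_3 = 1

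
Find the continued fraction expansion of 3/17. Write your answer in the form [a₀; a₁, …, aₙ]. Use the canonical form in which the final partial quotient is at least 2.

[0; 5, 1, 2]

Run the Euclidean algorithm, recording each quotient:
⌊3/17⌋ = 0, remainder 3
⌊17/3⌋ = 5, remainder 2
⌊3/2⌋ = 1, remainder 1
⌊2/1⌋ = 2, remainder 0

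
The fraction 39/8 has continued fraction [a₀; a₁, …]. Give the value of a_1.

Run the Euclidean algorithm, recording each quotient:
39 = 4·8 + 7, so a_0 = 4
8 = 1·7 + 1, so a_1 = 1

1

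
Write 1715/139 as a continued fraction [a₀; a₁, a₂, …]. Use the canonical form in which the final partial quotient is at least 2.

[12; 2, 1, 22, 2]

⌊1715/139⌋ = 12, remainder 47
⌊139/47⌋ = 2, remainder 45
⌊47/45⌋ = 1, remainder 2
⌊45/2⌋ = 22, remainder 1
⌊2/1⌋ = 2, remainder 0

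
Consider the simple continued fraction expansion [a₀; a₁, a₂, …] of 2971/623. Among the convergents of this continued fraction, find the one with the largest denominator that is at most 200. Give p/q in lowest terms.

949/199

a_0 = 4: 4/1  (≤ bound)
a_1 = 1: 5/1  (≤ bound)
a_2 = 3: 19/4  (≤ bound)
a_3 = 3: 62/13  (≤ bound)
a_4 = 15: 949/199  (≤ bound)
a_5 = 1: 1011/212  (> 200, stop)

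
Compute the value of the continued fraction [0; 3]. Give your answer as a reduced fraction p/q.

1/3

a_0 = 0: 0/1
a_1 = 3: 1/3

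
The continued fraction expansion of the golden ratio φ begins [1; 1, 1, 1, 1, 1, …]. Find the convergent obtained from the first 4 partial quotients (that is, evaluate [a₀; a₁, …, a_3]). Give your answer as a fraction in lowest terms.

5/3

Start with 1.
1 + 1/(1/1) = 1 + 1/1 = 2/1
1 + 1/(2/1) = 1 + 1/2 = 3/2
1 + 1/(3/2) = 1 + 2/3 = 5/3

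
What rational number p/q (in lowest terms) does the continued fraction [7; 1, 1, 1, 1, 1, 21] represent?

Start with 21.
1 + 1/(21/1) = 1 + 1/21 = 22/21
1 + 1/(22/21) = 1 + 21/22 = 43/22
1 + 1/(43/22) = 1 + 22/43 = 65/43
1 + 1/(65/43) = 1 + 43/65 = 108/65
1 + 1/(108/65) = 1 + 65/108 = 173/108
7 + 1/(173/108) = 7 + 108/173 = 1319/173

1319/173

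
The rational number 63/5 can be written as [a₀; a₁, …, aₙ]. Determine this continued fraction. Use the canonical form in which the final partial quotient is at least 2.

[12; 1, 1, 2]

Repeatedly divide and take the remainder:
63 ÷ 5 → quotient 12, remainder 3
5 ÷ 3 → quotient 1, remainder 2
3 ÷ 2 → quotient 1, remainder 1
2 ÷ 1 → quotient 2, remainder 0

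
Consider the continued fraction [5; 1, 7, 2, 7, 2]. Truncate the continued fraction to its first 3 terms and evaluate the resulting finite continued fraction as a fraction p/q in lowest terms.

47/8

Collapse the nested fraction from the inside out:
Start with 7.
1 + 1/(7/1) = 1 + 1/7 = 8/7
5 + 1/(8/7) = 5 + 7/8 = 47/8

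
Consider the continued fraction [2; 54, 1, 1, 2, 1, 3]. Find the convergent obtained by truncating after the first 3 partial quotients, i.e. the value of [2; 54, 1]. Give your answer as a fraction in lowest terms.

Starting at the tail and folding back:
Start with 1.
54 + 1/(1/1) = 54 + 1/1 = 55/1
2 + 1/(55/1) = 2 + 1/55 = 111/55

111/55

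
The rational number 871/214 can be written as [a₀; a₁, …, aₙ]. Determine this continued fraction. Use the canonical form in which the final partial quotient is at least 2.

[4; 14, 3, 1, 3]

Apply division with remainder until the remainder is 0:
871 = 4·214 + 15, so a_0 = 4
214 = 14·15 + 4, so a_1 = 14
15 = 3·4 + 3, so a_2 = 3
4 = 1·3 + 1, so a_3 = 1
3 = 3·1 + 0, so a_4 = 3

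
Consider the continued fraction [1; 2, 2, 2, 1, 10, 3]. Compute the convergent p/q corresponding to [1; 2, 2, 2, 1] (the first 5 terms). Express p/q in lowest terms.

Collapse the nested fraction from the inside out:
Start with 1.
2 + 1/(1/1) = 2 + 1/1 = 3/1
2 + 1/(3/1) = 2 + 1/3 = 7/3
2 + 1/(7/3) = 2 + 3/7 = 17/7
1 + 1/(17/7) = 1 + 7/17 = 24/17

24/17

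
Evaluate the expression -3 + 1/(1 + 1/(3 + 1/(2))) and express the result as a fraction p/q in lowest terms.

a_0 = -3: -3/1
a_1 = 1: -2/1
a_2 = 3: -9/4
a_3 = 2: -20/9

-20/9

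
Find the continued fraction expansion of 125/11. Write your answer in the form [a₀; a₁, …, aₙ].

Repeatedly divide and take the remainder:
⌊125/11⌋ = 11, remainder 4
⌊11/4⌋ = 2, remainder 3
⌊4/3⌋ = 1, remainder 1
⌊3/1⌋ = 3, remainder 0

[11; 2, 1, 3]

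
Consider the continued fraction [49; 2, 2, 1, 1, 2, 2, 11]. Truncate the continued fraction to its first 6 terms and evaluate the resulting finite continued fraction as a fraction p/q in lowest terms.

1532/31

Use the convergent recurrence hₖ = aₖ·hₖ₋₁ + hₖ₋₂ (and likewise for the denominators kₖ):
a_0 = 49: 49/1
a_1 = 2: 99/2
a_2 = 2: 247/5
a_3 = 1: 346/7
a_4 = 1: 593/12
a_5 = 2: 1532/31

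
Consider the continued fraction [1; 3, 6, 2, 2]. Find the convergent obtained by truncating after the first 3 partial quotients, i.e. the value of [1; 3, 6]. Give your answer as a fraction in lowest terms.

Start with 6.
3 + 1/(6/1) = 3 + 1/6 = 19/6
1 + 1/(19/6) = 1 + 6/19 = 25/19

25/19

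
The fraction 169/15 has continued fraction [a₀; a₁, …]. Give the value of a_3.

Repeatedly divide and take the remainder:
⌊169/15⌋ = 11, remainder 4
⌊15/4⌋ = 3, remainder 3
⌊4/3⌋ = 1, remainder 1
⌊3/1⌋ = 3, remainder 0

3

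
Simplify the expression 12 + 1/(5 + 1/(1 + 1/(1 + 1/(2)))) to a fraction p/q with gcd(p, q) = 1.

341/28

a_0 = 12: 12/1
a_1 = 5: 61/5
a_2 = 1: 73/6
a_3 = 1: 134/11
a_4 = 2: 341/28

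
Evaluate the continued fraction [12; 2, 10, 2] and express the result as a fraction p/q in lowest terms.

Compute successive convergents:
a_0 = 12: 12/1
a_1 = 2: 25/2
a_2 = 10: 262/21
a_3 = 2: 549/44

549/44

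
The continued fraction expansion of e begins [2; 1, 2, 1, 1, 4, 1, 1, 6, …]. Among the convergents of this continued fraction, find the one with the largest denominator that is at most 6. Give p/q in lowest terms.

a_0 = 2: 2/1  (≤ bound)
a_1 = 1: 3/1  (≤ bound)
a_2 = 2: 8/3  (≤ bound)
a_3 = 1: 11/4  (≤ bound)
a_4 = 1: 19/7  (> 6, stop)

11/4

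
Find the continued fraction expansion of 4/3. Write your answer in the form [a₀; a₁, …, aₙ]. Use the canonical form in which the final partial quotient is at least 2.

⌊4/3⌋ = 1, remainder 1
⌊3/1⌋ = 3, remainder 0

[1; 3]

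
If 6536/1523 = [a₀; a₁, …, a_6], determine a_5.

2

6536 = 4·1523 + 444, so a_0 = 4
1523 = 3·444 + 191, so a_1 = 3
444 = 2·191 + 62, so a_2 = 2
191 = 3·62 + 5, so a_3 = 3
62 = 12·5 + 2, so a_4 = 12
5 = 2·2 + 1, so a_5 = 2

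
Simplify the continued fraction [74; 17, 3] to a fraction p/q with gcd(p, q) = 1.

3851/52

Start with 3.
17 + 1/(3/1) = 17 + 1/3 = 52/3
74 + 1/(52/3) = 74 + 3/52 = 3851/52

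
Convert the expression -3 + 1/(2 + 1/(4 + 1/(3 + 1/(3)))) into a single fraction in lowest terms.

-245/96

a_0 = -3: -3/1
a_1 = 2: -5/2
a_2 = 4: -23/9
a_3 = 3: -74/29
a_4 = 3: -245/96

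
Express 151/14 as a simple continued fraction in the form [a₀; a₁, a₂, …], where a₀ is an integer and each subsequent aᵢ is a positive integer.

[10; 1, 3, 1, 2]

Apply division with remainder until the remainder is 0:
151 ÷ 14 → quotient 10, remainder 11
14 ÷ 11 → quotient 1, remainder 3
11 ÷ 3 → quotient 3, remainder 2
3 ÷ 2 → quotient 1, remainder 1
2 ÷ 1 → quotient 2, remainder 0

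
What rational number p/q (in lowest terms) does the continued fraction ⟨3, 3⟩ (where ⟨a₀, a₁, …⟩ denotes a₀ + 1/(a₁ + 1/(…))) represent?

10/3

Start with 3.
3 + 1/(3/1) = 3 + 1/3 = 10/3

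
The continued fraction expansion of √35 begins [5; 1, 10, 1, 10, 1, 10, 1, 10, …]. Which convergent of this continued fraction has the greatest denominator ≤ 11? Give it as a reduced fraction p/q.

List convergents until the denominator exceeds the bound:
a_0 = 5: 5/1  (≤ bound)
a_1 = 1: 6/1  (≤ bound)
a_2 = 10: 65/11  (≤ bound)
a_3 = 1: 71/12  (> 11, stop)

65/11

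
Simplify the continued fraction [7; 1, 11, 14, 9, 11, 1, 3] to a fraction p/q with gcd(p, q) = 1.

Start with 3.
1 + 1/(3/1) = 1 + 1/3 = 4/3
11 + 1/(4/3) = 11 + 3/4 = 47/4
9 + 1/(47/4) = 9 + 4/47 = 427/47
14 + 1/(427/47) = 14 + 47/427 = 6025/427
11 + 1/(6025/427) = 11 + 427/6025 = 66702/6025
1 + 1/(66702/6025) = 1 + 6025/66702 = 72727/66702
7 + 1/(72727/66702) = 7 + 66702/72727 = 575791/72727

575791/72727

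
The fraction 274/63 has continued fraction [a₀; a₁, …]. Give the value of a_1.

2

274 ÷ 63 → quotient 4, remainder 22
63 ÷ 22 → quotient 2, remainder 19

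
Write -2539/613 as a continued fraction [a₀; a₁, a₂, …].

[-5; 1, 6, 21, 1, 3]

⌊-2539/613⌋ = -5, remainder 526
⌊613/526⌋ = 1, remainder 87
⌊526/87⌋ = 6, remainder 4
⌊87/4⌋ = 21, remainder 3
⌊4/3⌋ = 1, remainder 1
⌊3/1⌋ = 3, remainder 0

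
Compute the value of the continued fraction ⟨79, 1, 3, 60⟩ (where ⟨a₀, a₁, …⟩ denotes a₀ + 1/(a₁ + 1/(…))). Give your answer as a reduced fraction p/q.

19220/241

Compute successive convergents:
a_0 = 79: 79/1
a_1 = 1: 80/1
a_2 = 3: 319/4
a_3 = 60: 19220/241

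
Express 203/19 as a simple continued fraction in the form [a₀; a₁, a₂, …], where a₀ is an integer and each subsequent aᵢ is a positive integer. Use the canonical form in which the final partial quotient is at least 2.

[10; 1, 2, 6]

203 ÷ 19 → quotient 10, remainder 13
19 ÷ 13 → quotient 1, remainder 6
13 ÷ 6 → quotient 2, remainder 1
6 ÷ 1 → quotient 6, remainder 0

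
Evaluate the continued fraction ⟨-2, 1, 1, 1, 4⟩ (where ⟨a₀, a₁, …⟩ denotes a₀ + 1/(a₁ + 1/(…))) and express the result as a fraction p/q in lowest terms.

-19/14

Use the convergent recurrence hₖ = aₖ·hₖ₋₁ + hₖ₋₂ (and likewise for the denominators kₖ):
a_0 = -2: -2/1
a_1 = 1: -1/1
a_2 = 1: -3/2
a_3 = 1: -4/3
a_4 = 4: -19/14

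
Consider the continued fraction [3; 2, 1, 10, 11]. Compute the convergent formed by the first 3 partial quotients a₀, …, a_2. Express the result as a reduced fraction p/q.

Build up convergents one term at a time:
a_0 = 3: 3/1
a_1 = 2: 7/2
a_2 = 1: 10/3

10/3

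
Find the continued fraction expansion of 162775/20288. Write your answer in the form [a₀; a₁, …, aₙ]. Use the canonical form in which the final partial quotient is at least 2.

[8; 43, 13, 2, 5, 3]

⌊162775/20288⌋ = 8, remainder 471
⌊20288/471⌋ = 43, remainder 35
⌊471/35⌋ = 13, remainder 16
⌊35/16⌋ = 2, remainder 3
⌊16/3⌋ = 5, remainder 1
⌊3/1⌋ = 3, remainder 0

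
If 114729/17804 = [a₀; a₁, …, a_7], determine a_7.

5

Run the Euclidean algorithm, recording each quotient:
114729 = 6·17804 + 7905, so a_0 = 6
17804 = 2·7905 + 1994, so a_1 = 2
7905 = 3·1994 + 1923, so a_2 = 3
1994 = 1·1923 + 71, so a_3 = 1
1923 = 27·71 + 6, so a_4 = 27
71 = 11·6 + 5, so a_5 = 11
6 = 1·5 + 1, so a_6 = 1
5 = 5·1 + 0, so a_7 = 5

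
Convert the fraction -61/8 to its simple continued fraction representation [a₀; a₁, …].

[-8; 2, 1, 2]

Apply division with remainder until the remainder is 0:
-61 ÷ 8 → quotient -8, remainder 3
8 ÷ 3 → quotient 2, remainder 2
3 ÷ 2 → quotient 1, remainder 1
2 ÷ 1 → quotient 2, remainder 0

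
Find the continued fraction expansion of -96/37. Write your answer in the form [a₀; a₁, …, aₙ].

Run the Euclidean algorithm, recording each quotient:
⌊-96/37⌋ = -3, remainder 15
⌊37/15⌋ = 2, remainder 7
⌊15/7⌋ = 2, remainder 1
⌊7/1⌋ = 7, remainder 0

[-3; 2, 2, 7]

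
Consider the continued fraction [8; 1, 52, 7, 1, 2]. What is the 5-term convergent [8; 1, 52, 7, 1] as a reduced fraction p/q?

3817/425

Collapse the nested fraction from the inside out:
Start with 1.
7 + 1/(1/1) = 7 + 1/1 = 8/1
52 + 1/(8/1) = 52 + 1/8 = 417/8
1 + 1/(417/8) = 1 + 8/417 = 425/417
8 + 1/(425/417) = 8 + 417/425 = 3817/425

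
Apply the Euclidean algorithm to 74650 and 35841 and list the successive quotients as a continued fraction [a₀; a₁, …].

[2; 12, 13, 5, 4, 3, 3]

74650 ÷ 35841 → quotient 2, remainder 2968
35841 ÷ 2968 → quotient 12, remainder 225
2968 ÷ 225 → quotient 13, remainder 43
225 ÷ 43 → quotient 5, remainder 10
43 ÷ 10 → quotient 4, remainder 3
10 ÷ 3 → quotient 3, remainder 1
3 ÷ 1 → quotient 3, remainder 0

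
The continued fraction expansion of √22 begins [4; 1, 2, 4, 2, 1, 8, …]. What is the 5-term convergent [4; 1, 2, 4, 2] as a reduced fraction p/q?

136/29

Compute successive convergents:
a_0 = 4: 4/1
a_1 = 1: 5/1
a_2 = 2: 14/3
a_3 = 4: 61/13
a_4 = 2: 136/29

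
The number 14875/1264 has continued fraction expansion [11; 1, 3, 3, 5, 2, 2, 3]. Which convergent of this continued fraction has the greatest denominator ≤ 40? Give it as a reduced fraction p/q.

153/13

a_0 = 11: 11/1  (≤ bound)
a_1 = 1: 12/1  (≤ bound)
a_2 = 3: 47/4  (≤ bound)
a_3 = 3: 153/13  (≤ bound)
a_4 = 5: 812/69  (> 40, stop)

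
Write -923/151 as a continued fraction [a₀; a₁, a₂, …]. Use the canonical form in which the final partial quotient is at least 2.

⌊-923/151⌋ = -7, remainder 134
⌊151/134⌋ = 1, remainder 17
⌊134/17⌋ = 7, remainder 15
⌊17/15⌋ = 1, remainder 2
⌊15/2⌋ = 7, remainder 1
⌊2/1⌋ = 2, remainder 0

[-7; 1, 7, 1, 7, 2]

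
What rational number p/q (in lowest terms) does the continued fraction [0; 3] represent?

Start with 3.
0 + 1/(3/1) = 0 + 1/3 = 1/3

1/3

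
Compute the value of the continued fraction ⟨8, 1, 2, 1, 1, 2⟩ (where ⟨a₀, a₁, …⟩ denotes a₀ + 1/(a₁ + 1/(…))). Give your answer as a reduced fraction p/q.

157/18

Use the convergent recurrence hₖ = aₖ·hₖ₋₁ + hₖ₋₂ (and likewise for the denominators kₖ):
a_0 = 8: 8/1
a_1 = 1: 9/1
a_2 = 2: 26/3
a_3 = 1: 35/4
a_4 = 1: 61/7
a_5 = 2: 157/18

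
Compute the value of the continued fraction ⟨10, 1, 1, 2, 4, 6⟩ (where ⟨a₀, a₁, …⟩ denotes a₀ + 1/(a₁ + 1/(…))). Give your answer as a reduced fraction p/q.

a_0 = 10: 10/1
a_1 = 1: 11/1
a_2 = 1: 21/2
a_3 = 2: 53/5
a_4 = 4: 233/22
a_5 = 6: 1451/137

1451/137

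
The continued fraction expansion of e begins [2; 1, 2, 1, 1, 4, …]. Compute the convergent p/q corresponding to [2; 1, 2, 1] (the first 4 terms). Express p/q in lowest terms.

11/4

Use the convergent recurrence hₖ = aₖ·hₖ₋₁ + hₖ₋₂ (and likewise for the denominators kₖ):
a_0 = 2: 2/1
a_1 = 1: 3/1
a_2 = 2: 8/3
a_3 = 1: 11/4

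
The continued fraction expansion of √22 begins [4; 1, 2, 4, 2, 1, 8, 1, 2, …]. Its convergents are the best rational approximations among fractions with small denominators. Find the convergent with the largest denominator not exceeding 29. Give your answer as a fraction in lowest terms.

136/29

List convergents until the denominator exceeds the bound:
a_0 = 4: 4/1  (≤ bound)
a_1 = 1: 5/1  (≤ bound)
a_2 = 2: 14/3  (≤ bound)
a_3 = 4: 61/13  (≤ bound)
a_4 = 2: 136/29  (≤ bound)
a_5 = 1: 197/42  (> 29, stop)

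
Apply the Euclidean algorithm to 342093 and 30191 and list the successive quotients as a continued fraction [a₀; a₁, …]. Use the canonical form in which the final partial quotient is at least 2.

Run the Euclidean algorithm, recording each quotient:
342093 ÷ 30191 → quotient 11, remainder 9992
30191 ÷ 9992 → quotient 3, remainder 215
9992 ÷ 215 → quotient 46, remainder 102
215 ÷ 102 → quotient 2, remainder 11
102 ÷ 11 → quotient 9, remainder 3
11 ÷ 3 → quotient 3, remainder 2
3 ÷ 2 → quotient 1, remainder 1
2 ÷ 1 → quotient 2, remainder 0

[11; 3, 46, 2, 9, 3, 1, 2]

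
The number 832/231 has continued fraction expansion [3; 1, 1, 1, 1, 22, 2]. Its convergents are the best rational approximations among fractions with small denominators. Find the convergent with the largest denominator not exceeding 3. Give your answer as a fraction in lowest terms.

11/3

a_0 = 3: 3/1  (≤ bound)
a_1 = 1: 4/1  (≤ bound)
a_2 = 1: 7/2  (≤ bound)
a_3 = 1: 11/3  (≤ bound)
a_4 = 1: 18/5  (> 3, stop)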